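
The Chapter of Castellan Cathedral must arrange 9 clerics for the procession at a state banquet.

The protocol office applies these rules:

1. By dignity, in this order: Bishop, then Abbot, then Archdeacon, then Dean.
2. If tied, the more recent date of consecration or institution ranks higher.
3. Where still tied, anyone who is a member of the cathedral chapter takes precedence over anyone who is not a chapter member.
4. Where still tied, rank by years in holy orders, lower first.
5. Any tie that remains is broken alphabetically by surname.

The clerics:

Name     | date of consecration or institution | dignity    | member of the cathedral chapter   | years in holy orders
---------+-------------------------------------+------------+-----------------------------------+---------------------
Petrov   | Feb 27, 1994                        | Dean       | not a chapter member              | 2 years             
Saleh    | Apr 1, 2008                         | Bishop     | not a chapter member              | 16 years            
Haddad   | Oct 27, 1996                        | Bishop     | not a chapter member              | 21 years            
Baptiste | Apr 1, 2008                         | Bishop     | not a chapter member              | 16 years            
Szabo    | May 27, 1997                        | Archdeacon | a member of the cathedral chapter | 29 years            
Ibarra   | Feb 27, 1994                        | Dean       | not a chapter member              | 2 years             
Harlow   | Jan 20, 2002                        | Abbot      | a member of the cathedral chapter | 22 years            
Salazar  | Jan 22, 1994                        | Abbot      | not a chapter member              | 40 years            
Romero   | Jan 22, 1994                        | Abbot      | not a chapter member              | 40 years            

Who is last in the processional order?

Petrov

By dignity: Baptiste, Saleh and Haddad (Bishop); then Harlow, Romero and Salazar (Abbot); then Szabo (Archdeacon); then Ibarra and Petrov (Dean).
Among Baptiste, Saleh and Haddad, by date of consecration or institution (later first): Baptiste and Saleh (Apr 1, 2008) before Haddad (Oct 27, 1996).
Baptiste and Saleh are each not a chapter member, so the next rule applies.
Baptiste and Saleh both have years in holy orders 16 years, so the next rule applies.
Among Baptiste and Saleh, alphabetically by surname: Baptiste before Saleh.
Among Harlow, Romero and Salazar, by date of consecration or institution (later first): Harlow (Jan 20, 2002) before Romero and Salazar (Jan 22, 1994).
Romero and Salazar are each not a chapter member, so the next rule applies.
Romero and Salazar both have years in holy orders 40 years, so the next rule applies.
Among Romero and Salazar, alphabetically by surname: Romero before Salazar.
Ibarra and Petrov both have date of consecration or institution Feb 27, 1994, so the next rule applies.
Ibarra and Petrov are each not a chapter member, so the next rule applies.
Ibarra and Petrov both have years in holy orders 2 years, so the next rule applies.
Among Ibarra and Petrov, alphabetically by surname: Ibarra before Petrov.
Order: Baptiste, Saleh, Haddad, Harlow, Romero, Salazar, Szabo, Ibarra, Petrov.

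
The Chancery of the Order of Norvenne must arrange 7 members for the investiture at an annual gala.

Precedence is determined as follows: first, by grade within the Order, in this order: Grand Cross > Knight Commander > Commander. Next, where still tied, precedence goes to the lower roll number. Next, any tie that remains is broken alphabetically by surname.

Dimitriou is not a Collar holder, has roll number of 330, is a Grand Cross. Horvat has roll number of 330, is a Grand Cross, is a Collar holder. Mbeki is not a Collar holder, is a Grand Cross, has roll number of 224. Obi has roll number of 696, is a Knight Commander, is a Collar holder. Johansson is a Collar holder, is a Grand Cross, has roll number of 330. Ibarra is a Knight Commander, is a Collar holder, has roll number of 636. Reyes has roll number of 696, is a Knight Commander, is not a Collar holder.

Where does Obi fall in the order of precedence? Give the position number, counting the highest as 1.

By grade within the Order: Mbeki, Dimitriou, Horvat and Johansson (Grand Cross); then Ibarra, Obi and Reyes (Knight Commander).
Among Mbeki, Dimitriou, Horvat and Johansson, by roll number (lower first): Mbeki (224) before Dimitriou, Horvat and Johansson (330).
Among Dimitriou, Horvat and Johansson, alphabetically by surname: Dimitriou before Horvat before Johansson.
Among Ibarra, Obi and Reyes, by roll number (lower first): Ibarra (636) before Obi and Reyes (696).
Among Obi and Reyes, alphabetically by surname: Obi before Reyes.
Order: Mbeki, Dimitriou, Horvat, Johansson, Ibarra, Obi, Reyes. So position 6.

6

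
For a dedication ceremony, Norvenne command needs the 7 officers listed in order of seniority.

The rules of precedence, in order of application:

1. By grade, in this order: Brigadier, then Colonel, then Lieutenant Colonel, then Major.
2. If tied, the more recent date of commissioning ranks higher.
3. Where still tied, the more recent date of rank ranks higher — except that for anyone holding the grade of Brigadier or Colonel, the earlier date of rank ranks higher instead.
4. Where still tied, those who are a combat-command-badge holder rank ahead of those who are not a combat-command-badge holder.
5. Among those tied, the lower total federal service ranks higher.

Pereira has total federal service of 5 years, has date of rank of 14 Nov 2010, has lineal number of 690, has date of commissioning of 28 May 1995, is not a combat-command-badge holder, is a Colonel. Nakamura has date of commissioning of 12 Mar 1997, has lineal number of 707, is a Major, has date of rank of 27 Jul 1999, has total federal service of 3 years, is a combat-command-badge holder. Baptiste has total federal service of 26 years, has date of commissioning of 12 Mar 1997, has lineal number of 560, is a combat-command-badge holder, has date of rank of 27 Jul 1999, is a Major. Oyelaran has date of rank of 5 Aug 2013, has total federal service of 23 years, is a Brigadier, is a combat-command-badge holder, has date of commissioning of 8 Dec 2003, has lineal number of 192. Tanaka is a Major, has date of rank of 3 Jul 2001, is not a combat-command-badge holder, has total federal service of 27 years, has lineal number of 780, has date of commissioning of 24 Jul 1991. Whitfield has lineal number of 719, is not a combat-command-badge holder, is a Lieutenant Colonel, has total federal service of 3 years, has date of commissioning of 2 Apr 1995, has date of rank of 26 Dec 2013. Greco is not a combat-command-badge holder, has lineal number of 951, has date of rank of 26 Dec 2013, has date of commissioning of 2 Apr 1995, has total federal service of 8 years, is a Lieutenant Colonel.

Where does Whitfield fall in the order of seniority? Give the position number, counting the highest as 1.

3

By grade: Oyelaran (Brigadier); then Pereira (Colonel); then Whitfield and Greco (Lieutenant Colonel); then Nakamura, Baptiste and Tanaka (Major).
Whitfield and Greco both have date of commissioning 2 Apr 1995, so the next rule applies.
Whitfield and Greco both have date of rank 26 Dec 2013, so the next rule applies.
Whitfield and Greco are each not a combat-command-badge holder, so the next rule applies.
Among Whitfield and Greco, by total federal service (lower first): Whitfield (3 years) before Greco (8 years).
Among Nakamura, Baptiste and Tanaka, by date of commissioning (later first): Nakamura and Baptiste (12 Mar 1997) before Tanaka (24 Jul 1991).
Nakamura and Baptiste both have date of rank 27 Jul 1999, so the next rule applies.
Nakamura and Baptiste are each a combat-command-badge holder, so the next rule applies.
Among Nakamura and Baptiste, by total federal service (lower first): Nakamura (3 years) before Baptiste (26 years).
Order: Oyelaran, Pereira, Whitfield, Greco, Nakamura, Baptiste, Tanaka. So position 3.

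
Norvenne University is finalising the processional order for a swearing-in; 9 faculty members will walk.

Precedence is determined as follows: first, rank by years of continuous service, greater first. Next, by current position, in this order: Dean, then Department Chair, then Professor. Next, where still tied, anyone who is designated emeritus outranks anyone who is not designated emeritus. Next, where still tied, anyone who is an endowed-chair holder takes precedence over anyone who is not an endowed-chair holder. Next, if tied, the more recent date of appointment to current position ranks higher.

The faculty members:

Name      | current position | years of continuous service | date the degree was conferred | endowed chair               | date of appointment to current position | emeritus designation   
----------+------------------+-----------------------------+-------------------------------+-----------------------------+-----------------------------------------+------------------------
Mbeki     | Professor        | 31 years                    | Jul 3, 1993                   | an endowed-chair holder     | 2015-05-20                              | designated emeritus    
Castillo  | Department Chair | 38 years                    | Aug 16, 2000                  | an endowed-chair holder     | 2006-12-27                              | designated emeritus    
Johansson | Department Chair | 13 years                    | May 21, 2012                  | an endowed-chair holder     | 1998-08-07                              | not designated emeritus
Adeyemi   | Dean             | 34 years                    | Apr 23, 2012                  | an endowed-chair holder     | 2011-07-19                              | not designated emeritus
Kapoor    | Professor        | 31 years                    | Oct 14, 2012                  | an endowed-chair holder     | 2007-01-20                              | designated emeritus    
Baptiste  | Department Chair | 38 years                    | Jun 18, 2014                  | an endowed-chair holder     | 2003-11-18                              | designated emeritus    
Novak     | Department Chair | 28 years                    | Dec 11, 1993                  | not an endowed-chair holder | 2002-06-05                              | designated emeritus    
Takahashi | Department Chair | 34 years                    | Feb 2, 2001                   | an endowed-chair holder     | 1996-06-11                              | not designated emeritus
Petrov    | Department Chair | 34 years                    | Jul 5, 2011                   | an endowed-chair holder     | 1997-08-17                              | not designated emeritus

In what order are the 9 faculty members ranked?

Castillo, Baptiste, Adeyemi, Petrov, Takahashi, Mbeki, Kapoor, Novak, Johansson

By years of continuous service (higher first): Castillo and Baptiste (both 38 years); then Adeyemi, Petrov and Takahashi (each 34 years); then Mbeki and Kapoor (both 31 years); then Novak (28 years); then Johansson (13 years).
Castillo and Baptiste are each Department Chair, so the next rule applies.
Castillo and Baptiste are each designated emeritus, so the next rule applies.
Castillo and Baptiste are each an endowed-chair holder, so the next rule applies.
Among Castillo and Baptiste, by date of appointment to current position (later first): Castillo (2006-12-27) before Baptiste (2003-11-18).
Among Adeyemi, Petrov and Takahashi, by current position: Adeyemi (Dean) before Petrov and Takahashi (Department Chair).
Petrov and Takahashi are each not designated emeritus, so the next rule applies.
Petrov and Takahashi are each an endowed-chair holder, so the next rule applies.
Among Petrov and Takahashi, by date of appointment to current position (later first): Petrov (1997-08-17) before Takahashi (1996-06-11).
Mbeki and Kapoor are each Professor, so the next rule applies.
Mbeki and Kapoor are each designated emeritus, so the next rule applies.
Mbeki and Kapoor are each an endowed-chair holder, so the next rule applies.
Among Mbeki and Kapoor, by date of appointment to current position (later first): Mbeki (2015-05-20) before Kapoor (2007-01-20).
Full order: Castillo, Baptiste, Adeyemi, Petrov, Takahashi, Mbeki, Kapoor, Novak, Johansson.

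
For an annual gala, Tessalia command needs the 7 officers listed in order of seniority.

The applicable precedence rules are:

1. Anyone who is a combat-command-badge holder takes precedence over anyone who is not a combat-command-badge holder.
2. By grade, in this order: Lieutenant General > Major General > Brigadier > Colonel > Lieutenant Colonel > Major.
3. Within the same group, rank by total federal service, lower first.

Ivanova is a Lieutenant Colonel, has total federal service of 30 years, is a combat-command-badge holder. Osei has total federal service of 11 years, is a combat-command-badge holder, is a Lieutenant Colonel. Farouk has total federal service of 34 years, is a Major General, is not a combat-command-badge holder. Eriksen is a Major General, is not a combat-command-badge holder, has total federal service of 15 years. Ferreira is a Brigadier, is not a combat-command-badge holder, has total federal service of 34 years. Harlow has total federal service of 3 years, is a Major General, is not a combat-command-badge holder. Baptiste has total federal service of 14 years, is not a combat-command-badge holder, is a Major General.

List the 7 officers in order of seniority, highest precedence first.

By the first rule: Osei and Ivanova (both a combat-command-badge holder); then Harlow, Baptiste, Eriksen, Farouk and Ferreira (each not a combat-command-badge holder).
Osei and Ivanova are each Lieutenant Colonel, so the next rule applies.
Among Osei and Ivanova, by total federal service (lower first): Osei (11 years) before Ivanova (30 years).
Among Harlow, Baptiste, Eriksen, Farouk and Ferreira, by grade: Harlow, Baptiste, Eriksen and Farouk (Major General) before Ferreira (Brigadier).
Among Harlow, Baptiste, Eriksen and Farouk, by total federal service (lower first): Harlow (3 years) before Baptiste (14 years) before Eriksen (15 years) before Farouk (34 years).
Full order: Osei, Ivanova, Harlow, Baptiste, Eriksen, Farouk, Ferreira.

Osei, Ivanova, Harlow, Baptiste, Eriksen, Farouk, Ferreira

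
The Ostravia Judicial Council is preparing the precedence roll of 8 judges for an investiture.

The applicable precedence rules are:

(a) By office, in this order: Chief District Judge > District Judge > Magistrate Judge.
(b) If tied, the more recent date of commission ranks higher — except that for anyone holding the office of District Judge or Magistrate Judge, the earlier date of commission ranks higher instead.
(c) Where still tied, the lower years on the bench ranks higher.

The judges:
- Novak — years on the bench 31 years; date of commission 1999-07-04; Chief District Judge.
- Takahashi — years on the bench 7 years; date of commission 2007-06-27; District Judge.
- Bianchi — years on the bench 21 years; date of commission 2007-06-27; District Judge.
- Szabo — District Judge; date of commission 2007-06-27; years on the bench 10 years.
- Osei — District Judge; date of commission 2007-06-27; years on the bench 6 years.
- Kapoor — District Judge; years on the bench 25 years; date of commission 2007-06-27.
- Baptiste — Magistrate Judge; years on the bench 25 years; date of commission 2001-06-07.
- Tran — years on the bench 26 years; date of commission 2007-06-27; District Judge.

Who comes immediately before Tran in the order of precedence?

By office: Novak (Chief District Judge); then Osei, Takahashi, Szabo, Bianchi, Kapoor and Tran (District Judge); then Baptiste (Magistrate Judge).
Osei, Takahashi, Szabo, Bianchi, Kapoor and Tran all have date of commission 2007-06-27, so the next rule applies.
Among Osei, Takahashi, Szabo, Bianchi, Kapoor and Tran, by years on the bench (lower first): Osei (6 years) before Takahashi (7 years) before Szabo (10 years) before Bianchi (21 years) before Kapoor (25 years) before Tran (26 years).
Order: Novak, Osei, Takahashi, Szabo, Bianchi, Kapoor, Tran, Baptiste.

Kapoor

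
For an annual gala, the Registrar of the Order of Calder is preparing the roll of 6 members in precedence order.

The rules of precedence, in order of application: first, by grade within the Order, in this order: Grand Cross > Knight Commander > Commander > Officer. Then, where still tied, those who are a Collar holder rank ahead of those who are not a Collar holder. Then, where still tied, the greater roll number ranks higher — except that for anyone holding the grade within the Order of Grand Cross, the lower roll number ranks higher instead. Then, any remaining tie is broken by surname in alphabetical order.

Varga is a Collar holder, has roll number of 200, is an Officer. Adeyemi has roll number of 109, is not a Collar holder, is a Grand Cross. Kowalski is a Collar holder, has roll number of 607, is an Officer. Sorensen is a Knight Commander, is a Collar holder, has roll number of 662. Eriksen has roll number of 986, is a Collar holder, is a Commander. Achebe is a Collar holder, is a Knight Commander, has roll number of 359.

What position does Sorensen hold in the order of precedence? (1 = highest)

By grade within the Order: Adeyemi (Grand Cross); then Sorensen and Achebe (Knight Commander); then Eriksen (Commander); then Kowalski and Varga (Officer).
Sorensen and Achebe are each a Collar holder, so the next rule applies.
Among Sorensen and Achebe, by roll number (higher first): Sorensen (662) before Achebe (359).
Kowalski and Varga are each a Collar holder, so the next rule applies.
Among Kowalski and Varga, by roll number (higher first): Kowalski (607) before Varga (200).
Order: Adeyemi, Sorensen, Achebe, Eriksen, Kowalski, Varga. So position 2.

2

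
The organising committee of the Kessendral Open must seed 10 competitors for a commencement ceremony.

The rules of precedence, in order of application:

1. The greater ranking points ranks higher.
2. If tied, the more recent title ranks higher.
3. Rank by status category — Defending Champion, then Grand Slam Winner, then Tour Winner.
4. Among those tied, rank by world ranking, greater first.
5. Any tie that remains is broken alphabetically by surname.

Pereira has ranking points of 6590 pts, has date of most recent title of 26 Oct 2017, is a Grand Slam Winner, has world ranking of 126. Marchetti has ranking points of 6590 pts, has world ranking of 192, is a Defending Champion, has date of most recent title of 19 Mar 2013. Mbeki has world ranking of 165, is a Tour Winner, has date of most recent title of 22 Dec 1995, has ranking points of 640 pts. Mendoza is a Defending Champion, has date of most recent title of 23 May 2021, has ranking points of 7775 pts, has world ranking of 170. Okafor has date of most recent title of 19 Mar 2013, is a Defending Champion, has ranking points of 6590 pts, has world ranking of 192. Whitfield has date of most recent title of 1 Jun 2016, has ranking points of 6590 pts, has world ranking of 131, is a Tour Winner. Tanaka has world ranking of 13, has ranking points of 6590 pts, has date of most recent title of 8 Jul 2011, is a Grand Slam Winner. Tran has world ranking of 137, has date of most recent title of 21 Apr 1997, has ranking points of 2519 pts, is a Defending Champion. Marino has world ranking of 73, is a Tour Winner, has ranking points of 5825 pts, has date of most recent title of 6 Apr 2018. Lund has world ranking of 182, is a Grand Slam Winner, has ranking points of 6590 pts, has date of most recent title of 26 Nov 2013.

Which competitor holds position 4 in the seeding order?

By ranking points (higher first): Mendoza (7775 pts); then Pereira, Whitfield, Lund, Marchetti, Okafor and Tanaka (each 6590 pts); then Marino (5825 pts); then Tran (2519 pts); then Mbeki (640 pts).
Among Pereira, Whitfield, Lund, Marchetti, Okafor and Tanaka, by date of most recent title (later first): Pereira (26 Oct 2017) before Whitfield (1 Jun 2016) before Lund (26 Nov 2013) before Marchetti and Okafor (19 Mar 2013) before Tanaka (8 Jul 2011).
Marchetti and Okafor are each Defending Champion, so the next rule applies.
Marchetti and Okafor both have world ranking 192, so the next rule applies.
Among Marchetti and Okafor, alphabetically by surname: Marchetti before Okafor.
Order: Mendoza, Pereira, Whitfield, Lund, Marchetti, Okafor, Tanaka, Marino, Tran, Mbeki.

Lund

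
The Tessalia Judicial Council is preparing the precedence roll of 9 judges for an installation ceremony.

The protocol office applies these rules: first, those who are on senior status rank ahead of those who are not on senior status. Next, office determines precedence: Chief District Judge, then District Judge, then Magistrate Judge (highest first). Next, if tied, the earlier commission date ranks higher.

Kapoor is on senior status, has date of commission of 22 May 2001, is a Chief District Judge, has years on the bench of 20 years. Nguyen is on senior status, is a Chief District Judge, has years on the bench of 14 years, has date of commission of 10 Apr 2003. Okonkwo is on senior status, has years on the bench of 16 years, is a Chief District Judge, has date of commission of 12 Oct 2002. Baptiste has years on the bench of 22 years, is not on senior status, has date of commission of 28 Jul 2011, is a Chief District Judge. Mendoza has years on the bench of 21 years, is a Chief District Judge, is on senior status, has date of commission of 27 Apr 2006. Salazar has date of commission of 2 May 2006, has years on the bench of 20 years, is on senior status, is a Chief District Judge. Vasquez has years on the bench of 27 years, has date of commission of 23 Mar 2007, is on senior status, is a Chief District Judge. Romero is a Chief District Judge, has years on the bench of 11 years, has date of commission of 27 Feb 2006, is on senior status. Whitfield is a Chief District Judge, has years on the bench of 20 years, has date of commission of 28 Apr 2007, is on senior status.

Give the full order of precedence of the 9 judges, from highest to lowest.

By the first rule: Kapoor, Okonkwo, Nguyen, Romero, Mendoza, Salazar, Vasquez and Whitfield (each on senior status); then Baptiste (not on senior status).
Kapoor, Okonkwo, Nguyen, Romero, Mendoza, Salazar, Vasquez and Whitfield are each Chief District Judge, so the next rule applies.
Among Kapoor, Okonkwo, Nguyen, Romero, Mendoza, Salazar, Vasquez and Whitfield, by date of commission (earlier first): Kapoor (22 May 2001) before Okonkwo (12 Oct 2002) before Nguyen (10 Apr 2003) before Romero (27 Feb 2006) before Mendoza (27 Apr 2006) before Salazar (2 May 2006) before Vasquez (23 Mar 2007) before Whitfield (28 Apr 2007).
Full order: Kapoor, Okonkwo, Nguyen, Romero, Mendoza, Salazar, Vasquez, Whitfield, Baptiste.

Kapoor, Okonkwo, Nguyen, Romero, Mendoza, Salazar, Vasquez, Whitfield, Baptiste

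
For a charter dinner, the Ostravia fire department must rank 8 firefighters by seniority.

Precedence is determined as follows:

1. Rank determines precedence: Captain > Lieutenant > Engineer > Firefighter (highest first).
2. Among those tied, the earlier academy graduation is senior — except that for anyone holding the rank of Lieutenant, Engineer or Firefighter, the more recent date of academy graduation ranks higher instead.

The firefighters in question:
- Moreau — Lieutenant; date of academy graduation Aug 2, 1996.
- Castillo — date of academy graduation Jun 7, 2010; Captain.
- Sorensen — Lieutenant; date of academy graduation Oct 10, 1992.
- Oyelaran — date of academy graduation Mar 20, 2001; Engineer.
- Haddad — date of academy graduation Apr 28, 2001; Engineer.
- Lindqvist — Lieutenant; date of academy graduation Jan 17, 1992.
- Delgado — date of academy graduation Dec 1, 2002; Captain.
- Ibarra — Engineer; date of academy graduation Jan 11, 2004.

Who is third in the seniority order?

By rank: Delgado and Castillo (Captain); then Moreau, Sorensen and Lindqvist (Lieutenant); then Ibarra, Haddad and Oyelaran (Engineer).
Among Delgado and Castillo, by date of academy graduation (earlier first): Delgado (Dec 1, 2002) before Castillo (Jun 7, 2010).
Among Moreau, Sorensen and Lindqvist, by date of academy graduation (later first) (reversed rule for this group): Moreau (Aug 2, 1996) before Sorensen (Oct 10, 1992) before Lindqvist (Jan 17, 1992).
Among Ibarra, Haddad and Oyelaran, by date of academy graduation (later first) (reversed rule for this group): Ibarra (Jan 11, 2004) before Haddad (Apr 28, 2001) before Oyelaran (Mar 20, 2001).
Order: Delgado, Castillo, Moreau, Sorensen, Lindqvist, Ibarra, Haddad, Oyelaran.

Moreau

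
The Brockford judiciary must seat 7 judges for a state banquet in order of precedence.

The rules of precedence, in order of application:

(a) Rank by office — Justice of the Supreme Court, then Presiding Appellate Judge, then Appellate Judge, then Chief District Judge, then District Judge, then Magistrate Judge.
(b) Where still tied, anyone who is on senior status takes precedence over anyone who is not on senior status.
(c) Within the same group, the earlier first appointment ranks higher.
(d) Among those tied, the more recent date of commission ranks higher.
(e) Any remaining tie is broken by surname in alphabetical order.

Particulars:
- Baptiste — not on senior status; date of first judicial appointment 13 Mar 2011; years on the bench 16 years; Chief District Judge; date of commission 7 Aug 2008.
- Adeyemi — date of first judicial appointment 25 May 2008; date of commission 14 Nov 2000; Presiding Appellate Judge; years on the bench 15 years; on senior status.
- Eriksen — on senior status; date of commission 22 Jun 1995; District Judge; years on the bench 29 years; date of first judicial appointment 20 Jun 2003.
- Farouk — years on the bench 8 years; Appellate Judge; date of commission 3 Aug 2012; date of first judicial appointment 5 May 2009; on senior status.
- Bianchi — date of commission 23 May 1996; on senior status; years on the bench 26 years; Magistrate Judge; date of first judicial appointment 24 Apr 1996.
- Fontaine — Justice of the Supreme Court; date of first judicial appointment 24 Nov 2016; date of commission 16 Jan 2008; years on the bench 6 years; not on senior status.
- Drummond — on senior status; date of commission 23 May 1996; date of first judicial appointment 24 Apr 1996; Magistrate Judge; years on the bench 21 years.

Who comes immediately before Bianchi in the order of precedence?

Eriksen

By office: Fontaine (Justice of the Supreme Court); then Adeyemi (Presiding Appellate Judge); then Farouk (Appellate Judge); then Baptiste (Chief District Judge); then Eriksen (District Judge); then Bianchi and Drummond (Magistrate Judge).
Bianchi and Drummond are each on senior status, so the next rule applies.
Bianchi and Drummond both have date of first judicial appointment 24 Apr 1996, so the next rule applies.
Bianchi and Drummond both have date of commission 23 May 1996, so the next rule applies.
Among Bianchi and Drummond, alphabetically by surname: Bianchi before Drummond.
Order: Fontaine, Adeyemi, Farouk, Baptiste, Eriksen, Bianchi, Drummond.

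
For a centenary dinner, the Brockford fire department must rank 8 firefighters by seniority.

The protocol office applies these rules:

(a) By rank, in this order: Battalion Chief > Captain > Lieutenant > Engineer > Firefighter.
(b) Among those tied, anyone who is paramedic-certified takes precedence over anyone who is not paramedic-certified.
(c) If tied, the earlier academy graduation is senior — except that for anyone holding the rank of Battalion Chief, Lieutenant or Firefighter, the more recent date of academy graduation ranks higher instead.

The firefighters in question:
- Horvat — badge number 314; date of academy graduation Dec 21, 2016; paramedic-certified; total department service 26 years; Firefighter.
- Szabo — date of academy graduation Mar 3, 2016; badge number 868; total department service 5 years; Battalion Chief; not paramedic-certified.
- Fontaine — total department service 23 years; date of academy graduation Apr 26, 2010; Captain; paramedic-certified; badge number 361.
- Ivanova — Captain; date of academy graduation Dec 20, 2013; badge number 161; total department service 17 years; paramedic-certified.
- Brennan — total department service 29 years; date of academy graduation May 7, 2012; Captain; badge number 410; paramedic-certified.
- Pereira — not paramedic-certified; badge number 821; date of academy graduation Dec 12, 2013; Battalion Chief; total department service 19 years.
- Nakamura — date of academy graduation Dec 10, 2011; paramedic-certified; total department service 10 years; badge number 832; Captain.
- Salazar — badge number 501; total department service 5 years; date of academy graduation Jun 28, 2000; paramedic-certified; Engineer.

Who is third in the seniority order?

Fontaine

By rank: Szabo and Pereira (Battalion Chief); then Fontaine, Nakamura, Brennan and Ivanova (Captain); then Salazar (Engineer); then Horvat (Firefighter).
Szabo and Pereira are each not paramedic-certified, so the next rule applies.
Among Szabo and Pereira, by date of academy graduation (later first) (reversed rule for this group): Szabo (Mar 3, 2016) before Pereira (Dec 12, 2013).
Fontaine, Nakamura, Brennan and Ivanova are each paramedic-certified, so the next rule applies.
Among Fontaine, Nakamura, Brennan and Ivanova, by date of academy graduation (earlier first): Fontaine (Apr 26, 2010) before Nakamura (Dec 10, 2011) before Brennan (May 7, 2012) before Ivanova (Dec 20, 2013).
Order: Szabo, Pereira, Fontaine, Nakamura, Brennan, Ivanova, Salazar, Horvat.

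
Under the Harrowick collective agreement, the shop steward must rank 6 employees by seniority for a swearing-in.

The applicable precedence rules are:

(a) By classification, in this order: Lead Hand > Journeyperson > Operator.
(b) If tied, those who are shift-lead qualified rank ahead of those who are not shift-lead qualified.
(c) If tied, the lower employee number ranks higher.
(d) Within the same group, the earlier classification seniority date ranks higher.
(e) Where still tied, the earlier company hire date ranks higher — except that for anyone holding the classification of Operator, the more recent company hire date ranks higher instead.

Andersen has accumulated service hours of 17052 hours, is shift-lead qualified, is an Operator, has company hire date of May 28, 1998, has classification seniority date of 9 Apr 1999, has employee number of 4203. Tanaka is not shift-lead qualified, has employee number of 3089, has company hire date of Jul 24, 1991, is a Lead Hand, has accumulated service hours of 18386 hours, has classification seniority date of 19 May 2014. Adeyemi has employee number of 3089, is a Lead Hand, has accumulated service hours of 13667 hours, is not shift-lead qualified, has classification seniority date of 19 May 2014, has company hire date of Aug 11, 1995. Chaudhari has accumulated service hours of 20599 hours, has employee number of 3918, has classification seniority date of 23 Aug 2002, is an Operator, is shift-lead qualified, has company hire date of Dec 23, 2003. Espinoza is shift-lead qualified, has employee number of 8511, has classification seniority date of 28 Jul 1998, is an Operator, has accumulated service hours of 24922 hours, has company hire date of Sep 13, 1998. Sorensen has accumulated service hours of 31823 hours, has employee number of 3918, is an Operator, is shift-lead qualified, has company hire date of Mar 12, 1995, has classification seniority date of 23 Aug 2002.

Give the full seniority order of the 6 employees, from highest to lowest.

By classification: Tanaka and Adeyemi (Lead Hand); then Chaudhari, Sorensen, Andersen and Espinoza (Operator).
Tanaka and Adeyemi are each not shift-lead qualified, so the next rule applies.
Tanaka and Adeyemi both have employee number 3089, so the next rule applies.
Tanaka and Adeyemi both have classification seniority date 19 May 2014, so the next rule applies.
Among Tanaka and Adeyemi, by company hire date (earlier first): Tanaka (Jul 24, 1991) before Adeyemi (Aug 11, 1995).
Chaudhari, Sorensen, Andersen and Espinoza are each shift-lead qualified, so the next rule applies.
Among Chaudhari, Sorensen, Andersen and Espinoza, by employee number (lower first): Chaudhari and Sorensen (3918) before Andersen (4203) before Espinoza (8511).
Chaudhari and Sorensen both have classification seniority date 23 Aug 2002, so the next rule applies.
Among Chaudhari and Sorensen, by company hire date (later first) (reversed rule for this group): Chaudhari (Dec 23, 2003) before Sorensen (Mar 12, 1995).
Full order: Tanaka, Adeyemi, Chaudhari, Sorensen, Andersen, Espinoza.

Tanaka, Adeyemi, Chaudhari, Sorensen, Andersen, Espinoza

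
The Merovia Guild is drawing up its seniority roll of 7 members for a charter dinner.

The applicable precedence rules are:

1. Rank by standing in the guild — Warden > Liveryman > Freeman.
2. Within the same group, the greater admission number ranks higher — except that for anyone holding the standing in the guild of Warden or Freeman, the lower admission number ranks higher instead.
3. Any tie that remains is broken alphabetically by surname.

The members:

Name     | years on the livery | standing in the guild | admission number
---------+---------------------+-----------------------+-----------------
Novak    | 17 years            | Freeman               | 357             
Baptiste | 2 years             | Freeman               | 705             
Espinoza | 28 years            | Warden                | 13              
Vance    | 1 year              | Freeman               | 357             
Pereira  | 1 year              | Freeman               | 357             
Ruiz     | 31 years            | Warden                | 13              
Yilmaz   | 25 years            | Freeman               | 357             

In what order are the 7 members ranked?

Espinoza, Ruiz, Novak, Pereira, Vance, Yilmaz, Baptiste

By standing in the guild: Espinoza and Ruiz (Warden); then Novak, Pereira, Vance, Yilmaz and Baptiste (Freeman).
Espinoza and Ruiz both have admission number 13, so the next rule applies.
Among Espinoza and Ruiz, alphabetically by surname: Espinoza before Ruiz.
Among Novak, Pereira, Vance, Yilmaz and Baptiste, by admission number (lower first) (reversed rule for this group): Novak, Pereira, Vance and Yilmaz (357) before Baptiste (705).
Among Novak, Pereira, Vance and Yilmaz, alphabetically by surname: Novak before Pereira before Vance before Yilmaz.
Full order: Espinoza, Ruiz, Novak, Pereira, Vance, Yilmaz, Baptiste.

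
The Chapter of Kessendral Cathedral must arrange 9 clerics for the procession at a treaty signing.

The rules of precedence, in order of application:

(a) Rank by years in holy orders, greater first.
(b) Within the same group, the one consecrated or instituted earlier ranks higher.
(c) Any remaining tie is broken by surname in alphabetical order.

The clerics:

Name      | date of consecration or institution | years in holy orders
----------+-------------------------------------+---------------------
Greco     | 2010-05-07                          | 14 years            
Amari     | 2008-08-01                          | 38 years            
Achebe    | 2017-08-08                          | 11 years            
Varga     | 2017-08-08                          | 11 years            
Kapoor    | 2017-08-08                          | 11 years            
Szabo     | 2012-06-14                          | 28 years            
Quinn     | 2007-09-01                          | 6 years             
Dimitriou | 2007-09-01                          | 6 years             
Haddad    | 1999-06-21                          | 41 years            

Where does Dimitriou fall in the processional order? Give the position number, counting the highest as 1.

By years in holy orders (higher first): Haddad (41 years); then Amari (38 years); then Szabo (28 years); then Greco (14 years); then Achebe, Kapoor and Varga (each 11 years); then Dimitriou and Quinn (both 6 years).
Achebe, Kapoor and Varga all have date of consecration or institution 2017-08-08, so the next rule applies.
Among Achebe, Kapoor and Varga, alphabetically by surname: Achebe before Kapoor before Varga.
Dimitriou and Quinn both have date of consecration or institution 2007-09-01, so the next rule applies.
Among Dimitriou and Quinn, alphabetically by surname: Dimitriou before Quinn.
Order: Haddad, Amari, Szabo, Greco, Achebe, Kapoor, Varga, Dimitriou, Quinn. So position 8.

8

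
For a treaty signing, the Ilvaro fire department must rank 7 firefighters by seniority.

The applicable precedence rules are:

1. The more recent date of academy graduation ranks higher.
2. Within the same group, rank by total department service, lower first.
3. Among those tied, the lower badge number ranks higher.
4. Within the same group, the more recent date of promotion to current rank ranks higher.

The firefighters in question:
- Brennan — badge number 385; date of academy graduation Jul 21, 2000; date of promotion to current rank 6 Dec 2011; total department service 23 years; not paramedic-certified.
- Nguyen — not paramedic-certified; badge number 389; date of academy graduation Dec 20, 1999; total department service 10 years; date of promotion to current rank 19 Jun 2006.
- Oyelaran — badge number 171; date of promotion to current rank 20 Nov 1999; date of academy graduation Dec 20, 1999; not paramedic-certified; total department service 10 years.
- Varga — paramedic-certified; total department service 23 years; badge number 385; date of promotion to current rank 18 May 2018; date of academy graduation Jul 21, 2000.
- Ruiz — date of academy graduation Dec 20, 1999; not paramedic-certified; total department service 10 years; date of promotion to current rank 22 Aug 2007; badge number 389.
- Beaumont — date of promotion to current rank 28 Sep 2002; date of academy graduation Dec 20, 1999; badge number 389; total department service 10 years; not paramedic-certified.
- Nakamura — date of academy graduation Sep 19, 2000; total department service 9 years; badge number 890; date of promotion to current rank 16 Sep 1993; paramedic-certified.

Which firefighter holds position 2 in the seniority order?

By date of academy graduation (later first): Nakamura (Sep 19, 2000); then Varga and Brennan (both Jul 21, 2000); then Oyelaran, Ruiz, Nguyen and Beaumont (each Dec 20, 1999).
Varga and Brennan both have total department service 23 years, so the next rule applies.
Varga and Brennan both have badge number 385, so the next rule applies.
Among Varga and Brennan, by date of promotion to current rank (later first): Varga (18 May 2018) before Brennan (6 Dec 2011).
Oyelaran, Ruiz, Nguyen and Beaumont all have total department service 10 years, so the next rule applies.
Among Oyelaran, Ruiz, Nguyen and Beaumont, by badge number (lower first): Oyelaran (171) before Ruiz, Nguyen and Beaumont (389).
Among Ruiz, Nguyen and Beaumont, by date of promotion to current rank (later first): Ruiz (22 Aug 2007) before Nguyen (19 Jun 2006) before Beaumont (28 Sep 2002).
Order: Nakamura, Varga, Brennan, Oyelaran, Ruiz, Nguyen, Beaumont.

Varga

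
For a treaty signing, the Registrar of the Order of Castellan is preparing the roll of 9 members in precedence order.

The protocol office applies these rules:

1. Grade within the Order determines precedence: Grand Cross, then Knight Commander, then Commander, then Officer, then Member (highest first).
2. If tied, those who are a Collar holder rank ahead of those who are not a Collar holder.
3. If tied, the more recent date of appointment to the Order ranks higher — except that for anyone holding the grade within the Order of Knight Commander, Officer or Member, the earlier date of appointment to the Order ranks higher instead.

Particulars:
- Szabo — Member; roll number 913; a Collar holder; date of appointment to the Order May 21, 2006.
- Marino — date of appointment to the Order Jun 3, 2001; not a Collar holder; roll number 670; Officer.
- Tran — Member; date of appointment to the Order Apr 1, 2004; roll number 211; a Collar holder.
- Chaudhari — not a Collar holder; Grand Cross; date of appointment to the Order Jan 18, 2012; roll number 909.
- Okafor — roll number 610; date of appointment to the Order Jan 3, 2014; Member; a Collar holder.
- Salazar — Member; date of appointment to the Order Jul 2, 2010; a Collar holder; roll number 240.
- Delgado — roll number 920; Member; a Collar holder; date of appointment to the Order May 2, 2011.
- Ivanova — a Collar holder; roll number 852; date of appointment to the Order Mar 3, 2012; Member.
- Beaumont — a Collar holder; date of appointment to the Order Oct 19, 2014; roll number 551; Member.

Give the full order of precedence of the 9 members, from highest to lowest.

Chaudhari, Marino, Tran, Szabo, Salazar, Delgado, Ivanova, Okafor, Beaumont

By grade within the Order: Chaudhari (Grand Cross); then Marino (Officer); then Tran, Szabo, Salazar, Delgado, Ivanova, Okafor and Beaumont (Member).
Tran, Szabo, Salazar, Delgado, Ivanova, Okafor and Beaumont are each a Collar holder, so the next rule applies.
Among Tran, Szabo, Salazar, Delgado, Ivanova, Okafor and Beaumont, by date of appointment to the Order (earlier first) (reversed rule for this group): Tran (Apr 1, 2004) before Szabo (May 21, 2006) before Salazar (Jul 2, 2010) before Delgado (May 2, 2011) before Ivanova (Mar 3, 2012) before Okafor (Jan 3, 2014) before Beaumont (Oct 19, 2014).
Full order: Chaudhari, Marino, Tran, Szabo, Salazar, Delgado, Ivanova, Okafor, Beaumont.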